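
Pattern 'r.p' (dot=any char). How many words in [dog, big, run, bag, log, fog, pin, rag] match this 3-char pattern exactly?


Pattern 'r.p' means: starts with 'r', any single char, ends with 'p'.
Checking each word (must be exactly 3 chars):
  'dog' (len=3): no
  'big' (len=3): no
  'run' (len=3): no
  'bag' (len=3): no
  'log' (len=3): no
  'fog' (len=3): no
  'pin' (len=3): no
  'rag' (len=3): no
Matching words: []
Total: 0

0


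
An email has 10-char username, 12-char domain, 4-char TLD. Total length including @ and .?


An email address has format: username@domain.tld
Username length: 10
'@' character: 1
Domain length: 12
'.' character: 1
TLD length: 4
Total = 10 + 1 + 12 + 1 + 4 = 28

28


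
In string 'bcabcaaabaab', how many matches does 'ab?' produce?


Pattern 'ab?' matches 'a' optionally followed by 'b'.
String: 'bcabcaaabaab'
Scanning left to right for 'a' then checking next char:
  Match 1: 'ab' (a followed by b)
  Match 2: 'a' (a not followed by b)
  Match 3: 'a' (a not followed by b)
  Match 4: 'ab' (a followed by b)
  Match 5: 'a' (a not followed by b)
  Match 6: 'ab' (a followed by b)
Total matches: 6

6


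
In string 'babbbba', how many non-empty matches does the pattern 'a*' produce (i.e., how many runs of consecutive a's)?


Pattern 'a*' matches zero or more a's. We want non-empty runs of consecutive a's.
String: 'babbbba'
Walking through the string to find runs of a's:
  Run 1: positions 1-1 -> 'a'
  Run 2: positions 6-6 -> 'a'
Non-empty runs found: ['a', 'a']
Count: 2

2


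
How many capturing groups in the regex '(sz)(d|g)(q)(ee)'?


To count capturing groups, count each '(' that starts a group.
Pattern: '(sz)(d|g)(q)(ee)'
Walking through the pattern:
  Position 0: '(' -> group #1
  Position 4: '(' -> group #2
  Position 9: '(' -> group #3
  Position 12: '(' -> group #4
Total capturing groups: 4

4


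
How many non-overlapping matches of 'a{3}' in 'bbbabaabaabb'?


Pattern 'a{3}' matches exactly 3 consecutive a's (greedy, non-overlapping).
String: 'bbbabaabaabb'
Scanning for runs of a's:
  Run at pos 3: 'a' (length 1) -> 0 match(es)
  Run at pos 5: 'aa' (length 2) -> 0 match(es)
  Run at pos 8: 'aa' (length 2) -> 0 match(es)
Matches found: []
Total: 0

0


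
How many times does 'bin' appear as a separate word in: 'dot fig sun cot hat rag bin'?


Scanning each word for exact match 'bin':
  Word 1: 'dot' -> no
  Word 2: 'fig' -> no
  Word 3: 'sun' -> no
  Word 4: 'cot' -> no
  Word 5: 'hat' -> no
  Word 6: 'rag' -> no
  Word 7: 'bin' -> MATCH
Total matches: 1

1


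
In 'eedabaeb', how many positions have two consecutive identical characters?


Looking for consecutive identical characters in 'eedabaeb':
  pos 0-1: 'e' vs 'e' -> MATCH ('ee')
  pos 1-2: 'e' vs 'd' -> different
  pos 2-3: 'd' vs 'a' -> different
  pos 3-4: 'a' vs 'b' -> different
  pos 4-5: 'b' vs 'a' -> different
  pos 5-6: 'a' vs 'e' -> different
  pos 6-7: 'e' vs 'b' -> different
Consecutive identical pairs: ['ee']
Count: 1

1


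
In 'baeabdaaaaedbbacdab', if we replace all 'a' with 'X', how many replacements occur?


re.sub('a', 'X', text) replaces every occurrence of 'a' with 'X'.
Text: 'baeabdaaaaedbbacdab'
Scanning for 'a':
  pos 1: 'a' -> replacement #1
  pos 3: 'a' -> replacement #2
  pos 6: 'a' -> replacement #3
  pos 7: 'a' -> replacement #4
  pos 8: 'a' -> replacement #5
  pos 9: 'a' -> replacement #6
  pos 14: 'a' -> replacement #7
  pos 17: 'a' -> replacement #8
Total replacements: 8

8


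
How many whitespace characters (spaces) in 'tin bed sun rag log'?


\s matches whitespace characters (spaces, tabs, etc.).
Text: 'tin bed sun rag log'
This text has 5 words separated by spaces.
Number of spaces = number of words - 1 = 5 - 1 = 4

4


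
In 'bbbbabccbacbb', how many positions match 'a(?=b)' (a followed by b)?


Lookahead 'a(?=b)' matches 'a' only when followed by 'b'.
String: 'bbbbabccbacbb'
Checking each position where char is 'a':
  pos 4: 'a' -> MATCH (next='b')
  pos 9: 'a' -> no (next='c')
Matching positions: [4]
Count: 1

1


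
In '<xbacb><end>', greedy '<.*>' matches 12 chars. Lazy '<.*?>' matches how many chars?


Greedy '<.*>' tries to match as MUCH as possible.
Lazy '<.*?>' tries to match as LITTLE as possible.

String: '<xbacb><end>'
Greedy '<.*>' starts at first '<' and extends to the LAST '>': '<xbacb><end>' (12 chars)
Lazy '<.*?>' starts at first '<' and stops at the FIRST '>': '<xbacb>' (7 chars)

7


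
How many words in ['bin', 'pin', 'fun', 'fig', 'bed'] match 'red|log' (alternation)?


Alternation 'red|log' matches either 'red' or 'log'.
Checking each word:
  'bin' -> no
  'pin' -> no
  'fun' -> no
  'fig' -> no
  'bed' -> no
Matches: []
Count: 0

0


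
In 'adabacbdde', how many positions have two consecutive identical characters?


Looking for consecutive identical characters in 'adabacbdde':
  pos 0-1: 'a' vs 'd' -> different
  pos 1-2: 'd' vs 'a' -> different
  pos 2-3: 'a' vs 'b' -> different
  pos 3-4: 'b' vs 'a' -> different
  pos 4-5: 'a' vs 'c' -> different
  pos 5-6: 'c' vs 'b' -> different
  pos 6-7: 'b' vs 'd' -> different
  pos 7-8: 'd' vs 'd' -> MATCH ('dd')
  pos 8-9: 'd' vs 'e' -> different
Consecutive identical pairs: ['dd']
Count: 1

1


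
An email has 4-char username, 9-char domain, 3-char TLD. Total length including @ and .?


An email address has format: username@domain.tld
Username length: 4
'@' character: 1
Domain length: 9
'.' character: 1
TLD length: 3
Total = 4 + 1 + 9 + 1 + 3 = 18

18


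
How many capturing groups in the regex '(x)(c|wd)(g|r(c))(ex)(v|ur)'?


To count capturing groups, count each '(' that starts a group.
Pattern: '(x)(c|wd)(g|r(c))(ex)(v|ur)'
Walking through the pattern:
  Position 0: '(' -> group #1
  Position 3: '(' -> group #2
  Position 9: '(' -> group #3
  Position 13: '(' -> group #4
  Position 17: '(' -> group #5
  Position 21: '(' -> group #6
Total capturing groups: 6

6


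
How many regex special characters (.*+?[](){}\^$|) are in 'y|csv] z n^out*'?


Regex special characters are: . * + ? [ ] ( ) { } \ ^ $ |
Scanning 'y|csv] z n^out*':
  pos 1: '|' -> SPECIAL
  pos 5: ']' -> SPECIAL
  pos 10: '^' -> SPECIAL
  pos 14: '*' -> SPECIAL
Special chars found: ['|', ']', '^', '*']
Total: 4

4


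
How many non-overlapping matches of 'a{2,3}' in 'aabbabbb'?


Pattern 'a{2,3}' matches between 2 and 3 consecutive a's (greedy).
String: 'aabbabbb'
Finding runs of a's and applying greedy matching:
  Run at pos 0: 'aa' (length 2)
  Run at pos 4: 'a' (length 1)
Matches: ['aa']
Count: 1

1


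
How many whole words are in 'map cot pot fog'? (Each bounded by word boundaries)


Word boundaries (\b) mark the start/end of each word.
Text: 'map cot pot fog'
Splitting by whitespace:
  Word 1: 'map'
  Word 2: 'cot'
  Word 3: 'pot'
  Word 4: 'fog'
Total whole words: 4

4


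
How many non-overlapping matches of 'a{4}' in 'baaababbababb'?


Pattern 'a{4}' matches exactly 4 consecutive a's (greedy, non-overlapping).
String: 'baaababbababb'
Scanning for runs of a's:
  Run at pos 1: 'aaa' (length 3) -> 0 match(es)
  Run at pos 5: 'a' (length 1) -> 0 match(es)
  Run at pos 8: 'a' (length 1) -> 0 match(es)
  Run at pos 10: 'a' (length 1) -> 0 match(es)
Matches found: []
Total: 0

0


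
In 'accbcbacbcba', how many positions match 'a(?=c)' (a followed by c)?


Lookahead 'a(?=c)' matches 'a' only when followed by 'c'.
String: 'accbcbacbcba'
Checking each position where char is 'a':
  pos 0: 'a' -> MATCH (next='c')
  pos 6: 'a' -> MATCH (next='c')
Matching positions: [0, 6]
Count: 2

2


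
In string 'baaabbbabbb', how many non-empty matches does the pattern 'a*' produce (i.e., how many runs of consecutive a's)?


Pattern 'a*' matches zero or more a's. We want non-empty runs of consecutive a's.
String: 'baaabbbabbb'
Walking through the string to find runs of a's:
  Run 1: positions 1-3 -> 'aaa'
  Run 2: positions 7-7 -> 'a'
Non-empty runs found: ['aaa', 'a']
Count: 2

2


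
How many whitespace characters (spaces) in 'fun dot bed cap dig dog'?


\s matches whitespace characters (spaces, tabs, etc.).
Text: 'fun dot bed cap dig dog'
This text has 6 words separated by spaces.
Number of spaces = number of words - 1 = 6 - 1 = 5

5


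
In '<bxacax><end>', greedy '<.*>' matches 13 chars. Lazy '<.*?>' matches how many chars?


Greedy '<.*>' tries to match as MUCH as possible.
Lazy '<.*?>' tries to match as LITTLE as possible.

String: '<bxacax><end>'
Greedy '<.*>' starts at first '<' and extends to the LAST '>': '<bxacax><end>' (13 chars)
Lazy '<.*?>' starts at first '<' and stops at the FIRST '>': '<bxacax>' (8 chars)

8


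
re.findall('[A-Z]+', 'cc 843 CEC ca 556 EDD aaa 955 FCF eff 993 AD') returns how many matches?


Pattern '[A-Z]+' finds one or more uppercase letters.
Text: 'cc 843 CEC ca 556 EDD aaa 955 FCF eff 993 AD'
Scanning for matches:
  Match 1: 'CEC'
  Match 2: 'EDD'
  Match 3: 'FCF'
  Match 4: 'AD'
Total matches: 4

4


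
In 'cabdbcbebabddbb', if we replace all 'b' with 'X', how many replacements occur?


re.sub('b', 'X', text) replaces every occurrence of 'b' with 'X'.
Text: 'cabdbcbebabddbb'
Scanning for 'b':
  pos 2: 'b' -> replacement #1
  pos 4: 'b' -> replacement #2
  pos 6: 'b' -> replacement #3
  pos 8: 'b' -> replacement #4
  pos 10: 'b' -> replacement #5
  pos 13: 'b' -> replacement #6
  pos 14: 'b' -> replacement #7
Total replacements: 7

7


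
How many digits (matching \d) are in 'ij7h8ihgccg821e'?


\d matches any digit 0-9.
Scanning 'ij7h8ihgccg821e':
  pos 2: '7' -> DIGIT
  pos 4: '8' -> DIGIT
  pos 11: '8' -> DIGIT
  pos 12: '2' -> DIGIT
  pos 13: '1' -> DIGIT
Digits found: ['7', '8', '8', '2', '1']
Total: 5

5


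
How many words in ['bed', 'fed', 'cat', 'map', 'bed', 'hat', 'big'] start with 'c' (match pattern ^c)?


Pattern ^c anchors to start of word. Check which words begin with 'c':
  'bed' -> no
  'fed' -> no
  'cat' -> MATCH (starts with 'c')
  'map' -> no
  'bed' -> no
  'hat' -> no
  'big' -> no
Matching words: ['cat']
Count: 1

1


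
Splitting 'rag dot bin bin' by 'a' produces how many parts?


Splitting by 'a' breaks the string at each occurrence of the separator.
Text: 'rag dot bin bin'
Parts after split:
  Part 1: 'r'
  Part 2: 'g dot bin bin'
Total parts: 2

2


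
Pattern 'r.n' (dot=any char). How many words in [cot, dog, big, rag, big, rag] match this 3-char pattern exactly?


Pattern 'r.n' means: starts with 'r', any single char, ends with 'n'.
Checking each word (must be exactly 3 chars):
  'cot' (len=3): no
  'dog' (len=3): no
  'big' (len=3): no
  'rag' (len=3): no
  'big' (len=3): no
  'rag' (len=3): no
Matching words: []
Total: 0

0


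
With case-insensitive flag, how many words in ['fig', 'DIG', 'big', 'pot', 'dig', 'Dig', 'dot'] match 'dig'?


Case-insensitive matching: compare each word's lowercase form to 'dig'.
  'fig' -> lower='fig' -> no
  'DIG' -> lower='dig' -> MATCH
  'big' -> lower='big' -> no
  'pot' -> lower='pot' -> no
  'dig' -> lower='dig' -> MATCH
  'Dig' -> lower='dig' -> MATCH
  'dot' -> lower='dot' -> no
Matches: ['DIG', 'dig', 'Dig']
Count: 3

3


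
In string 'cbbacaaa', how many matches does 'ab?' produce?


Pattern 'ab?' matches 'a' optionally followed by 'b'.
String: 'cbbacaaa'
Scanning left to right for 'a' then checking next char:
  Match 1: 'a' (a not followed by b)
  Match 2: 'a' (a not followed by b)
  Match 3: 'a' (a not followed by b)
  Match 4: 'a' (a not followed by b)
Total matches: 4

4


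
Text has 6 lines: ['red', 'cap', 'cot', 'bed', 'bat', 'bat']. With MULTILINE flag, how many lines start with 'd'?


With MULTILINE flag, ^ matches the start of each line.
Lines: ['red', 'cap', 'cot', 'bed', 'bat', 'bat']
Checking which lines start with 'd':
  Line 1: 'red' -> no
  Line 2: 'cap' -> no
  Line 3: 'cot' -> no
  Line 4: 'bed' -> no
  Line 5: 'bat' -> no
  Line 6: 'bat' -> no
Matching lines: []
Count: 0

0


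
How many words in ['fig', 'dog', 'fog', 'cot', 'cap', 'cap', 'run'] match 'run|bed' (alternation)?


Alternation 'run|bed' matches either 'run' or 'bed'.
Checking each word:
  'fig' -> no
  'dog' -> no
  'fog' -> no
  'cot' -> no
  'cap' -> no
  'cap' -> no
  'run' -> MATCH
Matches: ['run']
Count: 1

1


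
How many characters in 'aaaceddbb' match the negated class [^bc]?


Negated class [^bc] matches any char NOT in {b, c}
Scanning 'aaaceddbb':
  pos 0: 'a' -> MATCH
  pos 1: 'a' -> MATCH
  pos 2: 'a' -> MATCH
  pos 3: 'c' -> no (excluded)
  pos 4: 'e' -> MATCH
  pos 5: 'd' -> MATCH
  pos 6: 'd' -> MATCH
  pos 7: 'b' -> no (excluded)
  pos 8: 'b' -> no (excluded)
Total matches: 6

6


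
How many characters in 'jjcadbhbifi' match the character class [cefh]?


Character class [cefh] matches any of: {c, e, f, h}
Scanning string 'jjcadbhbifi' character by character:
  pos 0: 'j' -> no
  pos 1: 'j' -> no
  pos 2: 'c' -> MATCH
  pos 3: 'a' -> no
  pos 4: 'd' -> no
  pos 5: 'b' -> no
  pos 6: 'h' -> MATCH
  pos 7: 'b' -> no
  pos 8: 'i' -> no
  pos 9: 'f' -> MATCH
  pos 10: 'i' -> no
Total matches: 3

3


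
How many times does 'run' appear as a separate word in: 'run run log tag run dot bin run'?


Scanning each word for exact match 'run':
  Word 1: 'run' -> MATCH
  Word 2: 'run' -> MATCH
  Word 3: 'log' -> no
  Word 4: 'tag' -> no
  Word 5: 'run' -> MATCH
  Word 6: 'dot' -> no
  Word 7: 'bin' -> no
  Word 8: 'run' -> MATCH
Total matches: 4

4


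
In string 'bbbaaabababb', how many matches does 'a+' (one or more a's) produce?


Pattern 'a+' matches one or more consecutive a's.
String: 'bbbaaabababb'
Scanning for runs of a:
  Match 1: 'aaa' (length 3)
  Match 2: 'a' (length 1)
  Match 3: 'a' (length 1)
Total matches: 3

3


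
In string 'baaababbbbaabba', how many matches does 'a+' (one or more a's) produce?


Pattern 'a+' matches one or more consecutive a's.
String: 'baaababbbbaabba'
Scanning for runs of a:
  Match 1: 'aaa' (length 3)
  Match 2: 'a' (length 1)
  Match 3: 'aa' (length 2)
  Match 4: 'a' (length 1)
Total matches: 4

4


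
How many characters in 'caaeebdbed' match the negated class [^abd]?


Negated class [^abd] matches any char NOT in {a, b, d}
Scanning 'caaeebdbed':
  pos 0: 'c' -> MATCH
  pos 1: 'a' -> no (excluded)
  pos 2: 'a' -> no (excluded)
  pos 3: 'e' -> MATCH
  pos 4: 'e' -> MATCH
  pos 5: 'b' -> no (excluded)
  pos 6: 'd' -> no (excluded)
  pos 7: 'b' -> no (excluded)
  pos 8: 'e' -> MATCH
  pos 9: 'd' -> no (excluded)
Total matches: 4

4


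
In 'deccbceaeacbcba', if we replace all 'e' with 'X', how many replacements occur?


re.sub('e', 'X', text) replaces every occurrence of 'e' with 'X'.
Text: 'deccbceaeacbcba'
Scanning for 'e':
  pos 1: 'e' -> replacement #1
  pos 6: 'e' -> replacement #2
  pos 8: 'e' -> replacement #3
Total replacements: 3

3


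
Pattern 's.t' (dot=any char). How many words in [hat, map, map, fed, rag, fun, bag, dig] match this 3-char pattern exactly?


Pattern 's.t' means: starts with 's', any single char, ends with 't'.
Checking each word (must be exactly 3 chars):
  'hat' (len=3): no
  'map' (len=3): no
  'map' (len=3): no
  'fed' (len=3): no
  'rag' (len=3): no
  'fun' (len=3): no
  'bag' (len=3): no
  'dig' (len=3): no
Matching words: []
Total: 0

0


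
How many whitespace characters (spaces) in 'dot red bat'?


\s matches whitespace characters (spaces, tabs, etc.).
Text: 'dot red bat'
This text has 3 words separated by spaces.
Number of spaces = number of words - 1 = 3 - 1 = 2

2


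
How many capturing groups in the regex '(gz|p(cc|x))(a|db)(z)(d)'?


To count capturing groups, count each '(' that starts a group.
Pattern: '(gz|p(cc|x))(a|db)(z)(d)'
Walking through the pattern:
  Position 0: '(' -> group #1
  Position 5: '(' -> group #2
  Position 12: '(' -> group #3
  Position 18: '(' -> group #4
  Position 21: '(' -> group #5
Total capturing groups: 5

5


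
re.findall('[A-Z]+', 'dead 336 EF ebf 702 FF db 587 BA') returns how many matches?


Pattern '[A-Z]+' finds one or more uppercase letters.
Text: 'dead 336 EF ebf 702 FF db 587 BA'
Scanning for matches:
  Match 1: 'EF'
  Match 2: 'FF'
  Match 3: 'BA'
Total matches: 3

3


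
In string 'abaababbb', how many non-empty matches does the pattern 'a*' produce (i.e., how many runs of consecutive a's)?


Pattern 'a*' matches zero or more a's. We want non-empty runs of consecutive a's.
String: 'abaababbb'
Walking through the string to find runs of a's:
  Run 1: positions 0-0 -> 'a'
  Run 2: positions 2-3 -> 'aa'
  Run 3: positions 5-5 -> 'a'
Non-empty runs found: ['a', 'aa', 'a']
Count: 3

3


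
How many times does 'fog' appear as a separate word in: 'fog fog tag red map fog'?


Scanning each word for exact match 'fog':
  Word 1: 'fog' -> MATCH
  Word 2: 'fog' -> MATCH
  Word 3: 'tag' -> no
  Word 4: 'red' -> no
  Word 5: 'map' -> no
  Word 6: 'fog' -> MATCH
Total matches: 3

3


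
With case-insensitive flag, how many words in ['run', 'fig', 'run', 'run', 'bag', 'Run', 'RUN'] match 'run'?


Case-insensitive matching: compare each word's lowercase form to 'run'.
  'run' -> lower='run' -> MATCH
  'fig' -> lower='fig' -> no
  'run' -> lower='run' -> MATCH
  'run' -> lower='run' -> MATCH
  'bag' -> lower='bag' -> no
  'Run' -> lower='run' -> MATCH
  'RUN' -> lower='run' -> MATCH
Matches: ['run', 'run', 'run', 'Run', 'RUN']
Count: 5

5


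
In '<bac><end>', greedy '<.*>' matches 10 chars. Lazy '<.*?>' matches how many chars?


Greedy '<.*>' tries to match as MUCH as possible.
Lazy '<.*?>' tries to match as LITTLE as possible.

String: '<bac><end>'
Greedy '<.*>' starts at first '<' and extends to the LAST '>': '<bac><end>' (10 chars)
Lazy '<.*?>' starts at first '<' and stops at the FIRST '>': '<bac>' (5 chars)

5


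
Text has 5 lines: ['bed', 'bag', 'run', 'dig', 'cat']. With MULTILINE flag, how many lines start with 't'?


With MULTILINE flag, ^ matches the start of each line.
Lines: ['bed', 'bag', 'run', 'dig', 'cat']
Checking which lines start with 't':
  Line 1: 'bed' -> no
  Line 2: 'bag' -> no
  Line 3: 'run' -> no
  Line 4: 'dig' -> no
  Line 5: 'cat' -> no
Matching lines: []
Count: 0

0


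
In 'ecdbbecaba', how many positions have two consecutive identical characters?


Looking for consecutive identical characters in 'ecdbbecaba':
  pos 0-1: 'e' vs 'c' -> different
  pos 1-2: 'c' vs 'd' -> different
  pos 2-3: 'd' vs 'b' -> different
  pos 3-4: 'b' vs 'b' -> MATCH ('bb')
  pos 4-5: 'b' vs 'e' -> different
  pos 5-6: 'e' vs 'c' -> different
  pos 6-7: 'c' vs 'a' -> different
  pos 7-8: 'a' vs 'b' -> different
  pos 8-9: 'b' vs 'a' -> different
Consecutive identical pairs: ['bb']
Count: 1

1


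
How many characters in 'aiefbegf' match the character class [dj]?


Character class [dj] matches any of: {d, j}
Scanning string 'aiefbegf' character by character:
  pos 0: 'a' -> no
  pos 1: 'i' -> no
  pos 2: 'e' -> no
  pos 3: 'f' -> no
  pos 4: 'b' -> no
  pos 5: 'e' -> no
  pos 6: 'g' -> no
  pos 7: 'f' -> no
Total matches: 0

0


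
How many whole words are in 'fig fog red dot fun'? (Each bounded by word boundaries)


Word boundaries (\b) mark the start/end of each word.
Text: 'fig fog red dot fun'
Splitting by whitespace:
  Word 1: 'fig'
  Word 2: 'fog'
  Word 3: 'red'
  Word 4: 'dot'
  Word 5: 'fun'
Total whole words: 5

5


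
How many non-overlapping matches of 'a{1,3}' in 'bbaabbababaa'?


Pattern 'a{1,3}' matches between 1 and 3 consecutive a's (greedy).
String: 'bbaabbababaa'
Finding runs of a's and applying greedy matching:
  Run at pos 2: 'aa' (length 2)
  Run at pos 6: 'a' (length 1)
  Run at pos 8: 'a' (length 1)
  Run at pos 10: 'aa' (length 2)
Matches: ['aa', 'a', 'a', 'aa']
Count: 4

4


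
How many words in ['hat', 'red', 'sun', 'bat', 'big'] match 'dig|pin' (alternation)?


Alternation 'dig|pin' matches either 'dig' or 'pin'.
Checking each word:
  'hat' -> no
  'red' -> no
  'sun' -> no
  'bat' -> no
  'big' -> no
Matches: []
Count: 0

0


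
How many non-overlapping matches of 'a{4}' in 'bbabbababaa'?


Pattern 'a{4}' matches exactly 4 consecutive a's (greedy, non-overlapping).
String: 'bbabbababaa'
Scanning for runs of a's:
  Run at pos 2: 'a' (length 1) -> 0 match(es)
  Run at pos 5: 'a' (length 1) -> 0 match(es)
  Run at pos 7: 'a' (length 1) -> 0 match(es)
  Run at pos 9: 'aa' (length 2) -> 0 match(es)
Matches found: []
Total: 0

0


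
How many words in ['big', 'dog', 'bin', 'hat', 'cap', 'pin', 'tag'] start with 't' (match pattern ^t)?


Pattern ^t anchors to start of word. Check which words begin with 't':
  'big' -> no
  'dog' -> no
  'bin' -> no
  'hat' -> no
  'cap' -> no
  'pin' -> no
  'tag' -> MATCH (starts with 't')
Matching words: ['tag']
Count: 1

1


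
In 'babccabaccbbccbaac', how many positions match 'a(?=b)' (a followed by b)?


Lookahead 'a(?=b)' matches 'a' only when followed by 'b'.
String: 'babccabaccbbccbaac'
Checking each position where char is 'a':
  pos 1: 'a' -> MATCH (next='b')
  pos 5: 'a' -> MATCH (next='b')
  pos 7: 'a' -> no (next='c')
  pos 15: 'a' -> no (next='a')
  pos 16: 'a' -> no (next='c')
Matching positions: [1, 5]
Count: 2

2


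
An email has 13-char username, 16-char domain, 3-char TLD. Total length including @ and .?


An email address has format: username@domain.tld
Username length: 13
'@' character: 1
Domain length: 16
'.' character: 1
TLD length: 3
Total = 13 + 1 + 16 + 1 + 3 = 34

34


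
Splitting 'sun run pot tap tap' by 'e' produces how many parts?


Splitting by 'e' breaks the string at each occurrence of the separator.
Text: 'sun run pot tap tap'
Parts after split:
  Part 1: 'sun run pot tap tap'
Total parts: 1

1


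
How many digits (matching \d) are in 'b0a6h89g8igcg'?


\d matches any digit 0-9.
Scanning 'b0a6h89g8igcg':
  pos 1: '0' -> DIGIT
  pos 3: '6' -> DIGIT
  pos 5: '8' -> DIGIT
  pos 6: '9' -> DIGIT
  pos 8: '8' -> DIGIT
Digits found: ['0', '6', '8', '9', '8']
Total: 5

5


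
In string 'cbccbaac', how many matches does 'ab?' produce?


Pattern 'ab?' matches 'a' optionally followed by 'b'.
String: 'cbccbaac'
Scanning left to right for 'a' then checking next char:
  Match 1: 'a' (a not followed by b)
  Match 2: 'a' (a not followed by b)
Total matches: 2

2


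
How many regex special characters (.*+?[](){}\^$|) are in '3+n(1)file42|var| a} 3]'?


Regex special characters are: . * + ? [ ] ( ) { } \ ^ $ |
Scanning '3+n(1)file42|var| a} 3]':
  pos 1: '+' -> SPECIAL
  pos 3: '(' -> SPECIAL
  pos 5: ')' -> SPECIAL
  pos 12: '|' -> SPECIAL
  pos 16: '|' -> SPECIAL
  pos 19: '}' -> SPECIAL
  pos 22: ']' -> SPECIAL
Special chars found: ['+', '(', ')', '|', '|', '}', ']']
Total: 7

7


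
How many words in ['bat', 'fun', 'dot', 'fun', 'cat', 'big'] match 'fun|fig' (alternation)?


Alternation 'fun|fig' matches either 'fun' or 'fig'.
Checking each word:
  'bat' -> no
  'fun' -> MATCH
  'dot' -> no
  'fun' -> MATCH
  'cat' -> no
  'big' -> no
Matches: ['fun', 'fun']
Count: 2

2


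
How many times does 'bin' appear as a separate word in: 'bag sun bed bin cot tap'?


Scanning each word for exact match 'bin':
  Word 1: 'bag' -> no
  Word 2: 'sun' -> no
  Word 3: 'bed' -> no
  Word 4: 'bin' -> MATCH
  Word 5: 'cot' -> no
  Word 6: 'tap' -> no
Total matches: 1

1


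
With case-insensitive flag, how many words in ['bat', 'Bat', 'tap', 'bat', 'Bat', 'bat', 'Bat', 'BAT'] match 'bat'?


Case-insensitive matching: compare each word's lowercase form to 'bat'.
  'bat' -> lower='bat' -> MATCH
  'Bat' -> lower='bat' -> MATCH
  'tap' -> lower='tap' -> no
  'bat' -> lower='bat' -> MATCH
  'Bat' -> lower='bat' -> MATCH
  'bat' -> lower='bat' -> MATCH
  'Bat' -> lower='bat' -> MATCH
  'BAT' -> lower='bat' -> MATCH
Matches: ['bat', 'Bat', 'bat', 'Bat', 'bat', 'Bat', 'BAT']
Count: 7

7


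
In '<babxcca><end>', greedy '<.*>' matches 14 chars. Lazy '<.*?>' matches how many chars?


Greedy '<.*>' tries to match as MUCH as possible.
Lazy '<.*?>' tries to match as LITTLE as possible.

String: '<babxcca><end>'
Greedy '<.*>' starts at first '<' and extends to the LAST '>': '<babxcca><end>' (14 chars)
Lazy '<.*?>' starts at first '<' and stops at the FIRST '>': '<babxcca>' (9 chars)

9


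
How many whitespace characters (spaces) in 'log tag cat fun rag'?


\s matches whitespace characters (spaces, tabs, etc.).
Text: 'log tag cat fun rag'
This text has 5 words separated by spaces.
Number of spaces = number of words - 1 = 5 - 1 = 4

4


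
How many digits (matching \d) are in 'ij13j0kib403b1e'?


\d matches any digit 0-9.
Scanning 'ij13j0kib403b1e':
  pos 2: '1' -> DIGIT
  pos 3: '3' -> DIGIT
  pos 5: '0' -> DIGIT
  pos 9: '4' -> DIGIT
  pos 10: '0' -> DIGIT
  pos 11: '3' -> DIGIT
  pos 13: '1' -> DIGIT
Digits found: ['1', '3', '0', '4', '0', '3', '1']
Total: 7

7


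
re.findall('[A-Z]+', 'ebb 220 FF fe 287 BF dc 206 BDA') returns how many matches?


Pattern '[A-Z]+' finds one or more uppercase letters.
Text: 'ebb 220 FF fe 287 BF dc 206 BDA'
Scanning for matches:
  Match 1: 'FF'
  Match 2: 'BF'
  Match 3: 'BDA'
Total matches: 3

3


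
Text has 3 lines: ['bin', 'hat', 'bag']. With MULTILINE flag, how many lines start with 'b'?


With MULTILINE flag, ^ matches the start of each line.
Lines: ['bin', 'hat', 'bag']
Checking which lines start with 'b':
  Line 1: 'bin' -> MATCH
  Line 2: 'hat' -> no
  Line 3: 'bag' -> MATCH
Matching lines: ['bin', 'bag']
Count: 2

2


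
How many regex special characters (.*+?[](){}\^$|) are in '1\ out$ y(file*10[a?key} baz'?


Regex special characters are: . * + ? [ ] ( ) { } \ ^ $ |
Scanning '1\ out$ y(file*10[a?key} baz':
  pos 1: '\' -> SPECIAL
  pos 6: '$' -> SPECIAL
  pos 9: '(' -> SPECIAL
  pos 14: '*' -> SPECIAL
  pos 17: '[' -> SPECIAL
  pos 19: '?' -> SPECIAL
  pos 23: '}' -> SPECIAL
Special chars found: ['\\', '$', '(', '*', '[', '?', '}']
Total: 7

7


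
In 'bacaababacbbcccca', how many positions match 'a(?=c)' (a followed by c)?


Lookahead 'a(?=c)' matches 'a' only when followed by 'c'.
String: 'bacaababacbbcccca'
Checking each position where char is 'a':
  pos 1: 'a' -> MATCH (next='c')
  pos 3: 'a' -> no (next='a')
  pos 4: 'a' -> no (next='b')
  pos 6: 'a' -> no (next='b')
  pos 8: 'a' -> MATCH (next='c')
Matching positions: [1, 8]
Count: 2

2


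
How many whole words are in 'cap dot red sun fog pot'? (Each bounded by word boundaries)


Word boundaries (\b) mark the start/end of each word.
Text: 'cap dot red sun fog pot'
Splitting by whitespace:
  Word 1: 'cap'
  Word 2: 'dot'
  Word 3: 'red'
  Word 4: 'sun'
  Word 5: 'fog'
  Word 6: 'pot'
Total whole words: 6

6


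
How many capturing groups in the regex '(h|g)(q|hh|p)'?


To count capturing groups, count each '(' that starts a group.
Pattern: '(h|g)(q|hh|p)'
Walking through the pattern:
  Position 0: '(' -> group #1
  Position 5: '(' -> group #2
Total capturing groups: 2

2


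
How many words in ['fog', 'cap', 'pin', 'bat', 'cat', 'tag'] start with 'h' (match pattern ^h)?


Pattern ^h anchors to start of word. Check which words begin with 'h':
  'fog' -> no
  'cap' -> no
  'pin' -> no
  'bat' -> no
  'cat' -> no
  'tag' -> no
Matching words: []
Count: 0

0


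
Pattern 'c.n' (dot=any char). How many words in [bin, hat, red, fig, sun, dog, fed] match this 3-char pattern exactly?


Pattern 'c.n' means: starts with 'c', any single char, ends with 'n'.
Checking each word (must be exactly 3 chars):
  'bin' (len=3): no
  'hat' (len=3): no
  'red' (len=3): no
  'fig' (len=3): no
  'sun' (len=3): no
  'dog' (len=3): no
  'fed' (len=3): no
Matching words: []
Total: 0

0


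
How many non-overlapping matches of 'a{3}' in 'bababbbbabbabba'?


Pattern 'a{3}' matches exactly 3 consecutive a's (greedy, non-overlapping).
String: 'bababbbbabbabba'
Scanning for runs of a's:
  Run at pos 1: 'a' (length 1) -> 0 match(es)
  Run at pos 3: 'a' (length 1) -> 0 match(es)
  Run at pos 8: 'a' (length 1) -> 0 match(es)
  Run at pos 11: 'a' (length 1) -> 0 match(es)
  Run at pos 14: 'a' (length 1) -> 0 match(es)
Matches found: []
Total: 0

0


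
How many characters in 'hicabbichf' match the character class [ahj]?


Character class [ahj] matches any of: {a, h, j}
Scanning string 'hicabbichf' character by character:
  pos 0: 'h' -> MATCH
  pos 1: 'i' -> no
  pos 2: 'c' -> no
  pos 3: 'a' -> MATCH
  pos 4: 'b' -> no
  pos 5: 'b' -> no
  pos 6: 'i' -> no
  pos 7: 'c' -> no
  pos 8: 'h' -> MATCH
  pos 9: 'f' -> no
Total matches: 3

3


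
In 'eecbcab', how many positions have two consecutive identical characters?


Looking for consecutive identical characters in 'eecbcab':
  pos 0-1: 'e' vs 'e' -> MATCH ('ee')
  pos 1-2: 'e' vs 'c' -> different
  pos 2-3: 'c' vs 'b' -> different
  pos 3-4: 'b' vs 'c' -> different
  pos 4-5: 'c' vs 'a' -> different
  pos 5-6: 'a' vs 'b' -> different
Consecutive identical pairs: ['ee']
Count: 1

1


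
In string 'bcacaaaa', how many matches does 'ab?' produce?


Pattern 'ab?' matches 'a' optionally followed by 'b'.
String: 'bcacaaaa'
Scanning left to right for 'a' then checking next char:
  Match 1: 'a' (a not followed by b)
  Match 2: 'a' (a not followed by b)
  Match 3: 'a' (a not followed by b)
  Match 4: 'a' (a not followed by b)
  Match 5: 'a' (a not followed by b)
Total matches: 5

5


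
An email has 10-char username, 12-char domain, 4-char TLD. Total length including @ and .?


An email address has format: username@domain.tld
Username length: 10
'@' character: 1
Domain length: 12
'.' character: 1
TLD length: 4
Total = 10 + 1 + 12 + 1 + 4 = 28

28


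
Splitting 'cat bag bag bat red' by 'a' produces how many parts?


Splitting by 'a' breaks the string at each occurrence of the separator.
Text: 'cat bag bag bat red'
Parts after split:
  Part 1: 'c'
  Part 2: 't b'
  Part 3: 'g b'
  Part 4: 'g b'
  Part 5: 't red'
Total parts: 5

5


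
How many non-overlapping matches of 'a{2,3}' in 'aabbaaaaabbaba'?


Pattern 'a{2,3}' matches between 2 and 3 consecutive a's (greedy).
String: 'aabbaaaaabbaba'
Finding runs of a's and applying greedy matching:
  Run at pos 0: 'aa' (length 2)
  Run at pos 4: 'aaaaa' (length 5)
  Run at pos 11: 'a' (length 1)
  Run at pos 13: 'a' (length 1)
Matches: ['aa', 'aaa', 'aa']
Count: 3

3


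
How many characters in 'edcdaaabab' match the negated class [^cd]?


Negated class [^cd] matches any char NOT in {c, d}
Scanning 'edcdaaabab':
  pos 0: 'e' -> MATCH
  pos 1: 'd' -> no (excluded)
  pos 2: 'c' -> no (excluded)
  pos 3: 'd' -> no (excluded)
  pos 4: 'a' -> MATCH
  pos 5: 'a' -> MATCH
  pos 6: 'a' -> MATCH
  pos 7: 'b' -> MATCH
  pos 8: 'a' -> MATCH
  pos 9: 'b' -> MATCH
Total matches: 7

7


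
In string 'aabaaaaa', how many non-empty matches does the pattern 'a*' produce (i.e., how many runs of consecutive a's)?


Pattern 'a*' matches zero or more a's. We want non-empty runs of consecutive a's.
String: 'aabaaaaa'
Walking through the string to find runs of a's:
  Run 1: positions 0-1 -> 'aa'
  Run 2: positions 3-7 -> 'aaaaa'
Non-empty runs found: ['aa', 'aaaaa']
Count: 2

2


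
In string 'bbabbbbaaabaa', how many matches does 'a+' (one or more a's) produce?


Pattern 'a+' matches one or more consecutive a's.
String: 'bbabbbbaaabaa'
Scanning for runs of a:
  Match 1: 'a' (length 1)
  Match 2: 'aaa' (length 3)
  Match 3: 'aa' (length 2)
Total matches: 3

3


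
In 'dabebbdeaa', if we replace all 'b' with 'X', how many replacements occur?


re.sub('b', 'X', text) replaces every occurrence of 'b' with 'X'.
Text: 'dabebbdeaa'
Scanning for 'b':
  pos 2: 'b' -> replacement #1
  pos 4: 'b' -> replacement #2
  pos 5: 'b' -> replacement #3
Total replacements: 3

3


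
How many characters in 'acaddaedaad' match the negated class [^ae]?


Negated class [^ae] matches any char NOT in {a, e}
Scanning 'acaddaedaad':
  pos 0: 'a' -> no (excluded)
  pos 1: 'c' -> MATCH
  pos 2: 'a' -> no (excluded)
  pos 3: 'd' -> MATCH
  pos 4: 'd' -> MATCH
  pos 5: 'a' -> no (excluded)
  pos 6: 'e' -> no (excluded)
  pos 7: 'd' -> MATCH
  pos 8: 'a' -> no (excluded)
  pos 9: 'a' -> no (excluded)
  pos 10: 'd' -> MATCH
Total matches: 5

5


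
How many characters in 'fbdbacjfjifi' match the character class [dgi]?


Character class [dgi] matches any of: {d, g, i}
Scanning string 'fbdbacjfjifi' character by character:
  pos 0: 'f' -> no
  pos 1: 'b' -> no
  pos 2: 'd' -> MATCH
  pos 3: 'b' -> no
  pos 4: 'a' -> no
  pos 5: 'c' -> no
  pos 6: 'j' -> no
  pos 7: 'f' -> no
  pos 8: 'j' -> no
  pos 9: 'i' -> MATCH
  pos 10: 'f' -> no
  pos 11: 'i' -> MATCH
Total matches: 3

3


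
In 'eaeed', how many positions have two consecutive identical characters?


Looking for consecutive identical characters in 'eaeed':
  pos 0-1: 'e' vs 'a' -> different
  pos 1-2: 'a' vs 'e' -> different
  pos 2-3: 'e' vs 'e' -> MATCH ('ee')
  pos 3-4: 'e' vs 'd' -> different
Consecutive identical pairs: ['ee']
Count: 1

1


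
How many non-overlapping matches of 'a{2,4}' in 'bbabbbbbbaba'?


Pattern 'a{2,4}' matches between 2 and 4 consecutive a's (greedy).
String: 'bbabbbbbbaba'
Finding runs of a's and applying greedy matching:
  Run at pos 2: 'a' (length 1)
  Run at pos 9: 'a' (length 1)
  Run at pos 11: 'a' (length 1)
Matches: []
Count: 0

0


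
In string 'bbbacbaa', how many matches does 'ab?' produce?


Pattern 'ab?' matches 'a' optionally followed by 'b'.
String: 'bbbacbaa'
Scanning left to right for 'a' then checking next char:
  Match 1: 'a' (a not followed by b)
  Match 2: 'a' (a not followed by b)
  Match 3: 'a' (a not followed by b)
Total matches: 3

3


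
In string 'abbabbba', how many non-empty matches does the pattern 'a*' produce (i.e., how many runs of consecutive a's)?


Pattern 'a*' matches zero or more a's. We want non-empty runs of consecutive a's.
String: 'abbabbba'
Walking through the string to find runs of a's:
  Run 1: positions 0-0 -> 'a'
  Run 2: positions 3-3 -> 'a'
  Run 3: positions 7-7 -> 'a'
Non-empty runs found: ['a', 'a', 'a']
Count: 3

3


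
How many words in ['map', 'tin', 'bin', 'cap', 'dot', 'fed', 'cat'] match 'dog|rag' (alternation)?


Alternation 'dog|rag' matches either 'dog' or 'rag'.
Checking each word:
  'map' -> no
  'tin' -> no
  'bin' -> no
  'cap' -> no
  'dot' -> no
  'fed' -> no
  'cat' -> no
Matches: []
Count: 0

0


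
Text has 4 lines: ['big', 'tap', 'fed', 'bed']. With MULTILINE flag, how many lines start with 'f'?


With MULTILINE flag, ^ matches the start of each line.
Lines: ['big', 'tap', 'fed', 'bed']
Checking which lines start with 'f':
  Line 1: 'big' -> no
  Line 2: 'tap' -> no
  Line 3: 'fed' -> MATCH
  Line 4: 'bed' -> no
Matching lines: ['fed']
Count: 1

1


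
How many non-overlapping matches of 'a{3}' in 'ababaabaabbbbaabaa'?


Pattern 'a{3}' matches exactly 3 consecutive a's (greedy, non-overlapping).
String: 'ababaabaabbbbaabaa'
Scanning for runs of a's:
  Run at pos 0: 'a' (length 1) -> 0 match(es)
  Run at pos 2: 'a' (length 1) -> 0 match(es)
  Run at pos 4: 'aa' (length 2) -> 0 match(es)
  Run at pos 7: 'aa' (length 2) -> 0 match(es)
  Run at pos 13: 'aa' (length 2) -> 0 match(es)
  Run at pos 16: 'aa' (length 2) -> 0 match(es)
Matches found: []
Total: 0

0


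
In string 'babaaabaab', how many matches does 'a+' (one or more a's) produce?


Pattern 'a+' matches one or more consecutive a's.
String: 'babaaabaab'
Scanning for runs of a:
  Match 1: 'a' (length 1)
  Match 2: 'aaa' (length 3)
  Match 3: 'aa' (length 2)
Total matches: 3

3


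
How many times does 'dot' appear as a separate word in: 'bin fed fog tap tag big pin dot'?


Scanning each word for exact match 'dot':
  Word 1: 'bin' -> no
  Word 2: 'fed' -> no
  Word 3: 'fog' -> no
  Word 4: 'tap' -> no
  Word 5: 'tag' -> no
  Word 6: 'big' -> no
  Word 7: 'pin' -> no
  Word 8: 'dot' -> MATCH
Total matches: 1

1


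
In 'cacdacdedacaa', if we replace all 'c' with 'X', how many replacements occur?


re.sub('c', 'X', text) replaces every occurrence of 'c' with 'X'.
Text: 'cacdacdedacaa'
Scanning for 'c':
  pos 0: 'c' -> replacement #1
  pos 2: 'c' -> replacement #2
  pos 5: 'c' -> replacement #3
  pos 10: 'c' -> replacement #4
Total replacements: 4

4


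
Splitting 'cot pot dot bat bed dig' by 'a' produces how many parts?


Splitting by 'a' breaks the string at each occurrence of the separator.
Text: 'cot pot dot bat bed dig'
Parts after split:
  Part 1: 'cot pot dot b'
  Part 2: 't bed dig'
Total parts: 2

2


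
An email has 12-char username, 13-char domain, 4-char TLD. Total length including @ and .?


An email address has format: username@domain.tld
Username length: 12
'@' character: 1
Domain length: 13
'.' character: 1
TLD length: 4
Total = 12 + 1 + 13 + 1 + 4 = 31

31


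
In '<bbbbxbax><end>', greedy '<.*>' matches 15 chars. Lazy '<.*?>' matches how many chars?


Greedy '<.*>' tries to match as MUCH as possible.
Lazy '<.*?>' tries to match as LITTLE as possible.

String: '<bbbbxbax><end>'
Greedy '<.*>' starts at first '<' and extends to the LAST '>': '<bbbbxbax><end>' (15 chars)
Lazy '<.*?>' starts at first '<' and stops at the FIRST '>': '<bbbbxbax>' (10 chars)

10


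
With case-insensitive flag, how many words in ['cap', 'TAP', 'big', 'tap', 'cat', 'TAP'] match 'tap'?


Case-insensitive matching: compare each word's lowercase form to 'tap'.
  'cap' -> lower='cap' -> no
  'TAP' -> lower='tap' -> MATCH
  'big' -> lower='big' -> no
  'tap' -> lower='tap' -> MATCH
  'cat' -> lower='cat' -> no
  'TAP' -> lower='tap' -> MATCH
Matches: ['TAP', 'tap', 'TAP']
Count: 3

3


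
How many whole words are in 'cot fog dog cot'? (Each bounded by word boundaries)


Word boundaries (\b) mark the start/end of each word.
Text: 'cot fog dog cot'
Splitting by whitespace:
  Word 1: 'cot'
  Word 2: 'fog'
  Word 3: 'dog'
  Word 4: 'cot'
Total whole words: 4

4


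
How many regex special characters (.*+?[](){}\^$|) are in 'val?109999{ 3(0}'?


Regex special characters are: . * + ? [ ] ( ) { } \ ^ $ |
Scanning 'val?109999{ 3(0}':
  pos 3: '?' -> SPECIAL
  pos 10: '{' -> SPECIAL
  pos 13: '(' -> SPECIAL
  pos 15: '}' -> SPECIAL
Special chars found: ['?', '{', '(', '}']
Total: 4

4


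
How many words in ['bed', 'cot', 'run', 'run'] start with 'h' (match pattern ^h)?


Pattern ^h anchors to start of word. Check which words begin with 'h':
  'bed' -> no
  'cot' -> no
  'run' -> no
  'run' -> no
Matching words: []
Count: 0

0


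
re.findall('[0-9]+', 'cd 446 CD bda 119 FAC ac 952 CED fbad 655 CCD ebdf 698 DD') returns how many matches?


Pattern '[0-9]+' finds one or more digits.
Text: 'cd 446 CD bda 119 FAC ac 952 CED fbad 655 CCD ebdf 698 DD'
Scanning for matches:
  Match 1: '446'
  Match 2: '119'
  Match 3: '952'
  Match 4: '655'
  Match 5: '698'
Total matches: 5

5


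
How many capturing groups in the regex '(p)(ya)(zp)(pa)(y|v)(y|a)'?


To count capturing groups, count each '(' that starts a group.
Pattern: '(p)(ya)(zp)(pa)(y|v)(y|a)'
Walking through the pattern:
  Position 0: '(' -> group #1
  Position 3: '(' -> group #2
  Position 7: '(' -> group #3
  Position 11: '(' -> group #4
  Position 15: '(' -> group #5
  Position 20: '(' -> group #6
Total capturing groups: 6

6


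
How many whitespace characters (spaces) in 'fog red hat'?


\s matches whitespace characters (spaces, tabs, etc.).
Text: 'fog red hat'
This text has 3 words separated by spaces.
Number of spaces = number of words - 1 = 3 - 1 = 2

2


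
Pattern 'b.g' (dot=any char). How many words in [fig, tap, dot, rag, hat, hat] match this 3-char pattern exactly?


Pattern 'b.g' means: starts with 'b', any single char, ends with 'g'.
Checking each word (must be exactly 3 chars):
  'fig' (len=3): no
  'tap' (len=3): no
  'dot' (len=3): no
  'rag' (len=3): no
  'hat' (len=3): no
  'hat' (len=3): no
Matching words: []
Total: 0

0


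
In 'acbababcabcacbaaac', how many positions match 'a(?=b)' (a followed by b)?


Lookahead 'a(?=b)' matches 'a' only when followed by 'b'.
String: 'acbababcabcacbaaac'
Checking each position where char is 'a':
  pos 0: 'a' -> no (next='c')
  pos 3: 'a' -> MATCH (next='b')
  pos 5: 'a' -> MATCH (next='b')
  pos 8: 'a' -> MATCH (next='b')
  pos 11: 'a' -> no (next='c')
  pos 14: 'a' -> no (next='a')
  pos 15: 'a' -> no (next='a')
  pos 16: 'a' -> no (next='c')
Matching positions: [3, 5, 8]
Count: 3

3
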